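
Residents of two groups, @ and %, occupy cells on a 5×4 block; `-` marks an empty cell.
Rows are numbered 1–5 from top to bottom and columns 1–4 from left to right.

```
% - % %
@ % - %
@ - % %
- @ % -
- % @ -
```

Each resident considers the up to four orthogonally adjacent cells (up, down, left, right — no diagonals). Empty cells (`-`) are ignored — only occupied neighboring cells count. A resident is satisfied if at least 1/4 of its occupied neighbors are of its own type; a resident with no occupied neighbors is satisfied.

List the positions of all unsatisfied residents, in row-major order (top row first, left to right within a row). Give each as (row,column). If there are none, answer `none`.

Row 1: (1,1)% 0/1 not · (1,3)% 1/1 satisfied · (1,4)% 2/2 satisfied
Row 2: (2,1)@ 1/3 satisfied · (2,2)% 0/1 not · (2,4)% 2/2 satisfied
Row 3: (3,1)@ 1/1 satisfied · (3,3)% 2/2 satisfied · (3,4)% 2/2 satisfied
Row 4: (4,2)@ 0/2 not · (4,3)% 1/3 satisfied
Row 5: (5,2)% 0/2 not · (5,3)@ 0/2 not

(1,1), (2,2), (4,2), (5,2), (5,3)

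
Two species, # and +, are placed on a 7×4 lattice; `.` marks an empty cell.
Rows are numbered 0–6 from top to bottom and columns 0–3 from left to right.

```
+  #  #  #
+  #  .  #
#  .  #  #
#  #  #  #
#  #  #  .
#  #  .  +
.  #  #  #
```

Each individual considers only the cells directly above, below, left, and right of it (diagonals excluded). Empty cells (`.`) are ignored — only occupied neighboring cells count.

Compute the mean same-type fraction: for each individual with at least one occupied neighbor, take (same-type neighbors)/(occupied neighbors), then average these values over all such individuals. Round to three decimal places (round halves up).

0.826

Row 0: (0,0)+ 1/2 · (0,1)# 2/3 · (0,2)# 2/2 · (0,3)# 2/2
Row 1: (1,0)+ 1/3 · (1,1)# 1/2 · (1,3)# 2/2
Row 2: (2,0)# 1/2 · (2,2)# 2/2 · (2,3)# 3/3
Row 3: (3,0)# 3/3 · (3,1)# 3/3 · (3,2)# 4/4 · (3,3)# 2/2
Row 4: (4,0)# 3/3 · (4,1)# 4/4 · (4,2)# 2/2
Row 5: (5,0)# 2/2 · (5,1)# 3/3 · (5,3)+ 0/1
Row 6: (6,1)# 2/2 · (6,2)# 2/2 · (6,3)# 1/2
Sum over 23 individuals: 1/2 + 2/3 + 2/2 + 2/2 + 1/3 + 1/2 + 2/2 + 1/2 + 2/2 + 3/3 + 3/3 + 3/3 + 4/4 + 2/2 + 3/3 + 4/4 + 2/2 + 2/2 + 3/3 + 0/1 + 2/2 + 2/2 + 1/2 = 19; mean = 19 ÷ 23 = 19/23 = 0.826086… → 0.826.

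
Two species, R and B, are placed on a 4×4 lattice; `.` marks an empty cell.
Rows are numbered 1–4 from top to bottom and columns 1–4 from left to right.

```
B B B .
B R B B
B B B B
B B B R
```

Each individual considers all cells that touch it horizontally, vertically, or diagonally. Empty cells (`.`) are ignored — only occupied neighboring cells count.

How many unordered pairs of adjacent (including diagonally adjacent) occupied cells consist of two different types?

11

Scan each occupied cell's neighbors to the right and below (and the two forward diagonals) so each pair is counted once.
From row 1: 3 unlike of 10 pairs (running 3/10).
From row 2: 5 unlike of 13 pairs (running 8/23).
From row 3: 2 unlike of 13 pairs (running 10/36).
From row 4: 1 unlike of 3 pairs (running 11/39).
Total adjacent occupied pairs: 39; unlike-type pairs: 11.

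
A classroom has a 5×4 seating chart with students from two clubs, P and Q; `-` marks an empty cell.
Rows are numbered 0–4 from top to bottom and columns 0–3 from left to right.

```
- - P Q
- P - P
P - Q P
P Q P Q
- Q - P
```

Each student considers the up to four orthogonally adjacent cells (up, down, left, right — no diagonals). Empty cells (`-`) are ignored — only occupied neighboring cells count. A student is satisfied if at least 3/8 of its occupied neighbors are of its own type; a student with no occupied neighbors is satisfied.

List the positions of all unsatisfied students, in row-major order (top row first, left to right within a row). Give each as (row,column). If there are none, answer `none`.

(0,2), (0,3), (2,2), (2,3), (3,1), (3,2), (3,3), (4,3)

(0,2)P 0/1 unhappy
(0,3)Q 0/2 unhappy
(1,1)P 0/0 ok
(1,3)P 1/2 ok
(2,0)P 1/1 ok
(2,2)Q 0/2 unhappy
(2,3)P 1/3 unhappy
(3,0)P 1/2 ok
(3,1)Q 1/3 unhappy
(3,2)P 0/3 unhappy
(3,3)Q 0/3 unhappy
(4,1)Q 1/1 ok
(4,3)P 0/1 unhappy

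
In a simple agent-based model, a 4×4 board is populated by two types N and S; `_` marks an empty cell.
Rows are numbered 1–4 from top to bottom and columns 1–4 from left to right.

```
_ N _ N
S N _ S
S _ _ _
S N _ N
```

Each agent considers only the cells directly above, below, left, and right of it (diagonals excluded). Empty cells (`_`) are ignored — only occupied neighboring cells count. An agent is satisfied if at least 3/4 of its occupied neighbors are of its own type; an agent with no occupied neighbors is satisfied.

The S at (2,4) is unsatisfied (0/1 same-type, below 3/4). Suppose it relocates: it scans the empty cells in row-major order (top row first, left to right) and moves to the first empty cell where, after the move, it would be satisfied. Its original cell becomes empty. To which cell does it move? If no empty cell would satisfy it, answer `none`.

(3,3)

Vacating (2,4). Empty cells in order:
  (1,1): 1/2 same-type → still unsatisfied.
  (1,3): 0/2 same-type → still unsatisfied.
  (2,3): 0/1 same-type → still unsatisfied.
  (3,2): 1/3 same-type → still unsatisfied.
  (3,3): 0/0 same-type → satisfied — stop here.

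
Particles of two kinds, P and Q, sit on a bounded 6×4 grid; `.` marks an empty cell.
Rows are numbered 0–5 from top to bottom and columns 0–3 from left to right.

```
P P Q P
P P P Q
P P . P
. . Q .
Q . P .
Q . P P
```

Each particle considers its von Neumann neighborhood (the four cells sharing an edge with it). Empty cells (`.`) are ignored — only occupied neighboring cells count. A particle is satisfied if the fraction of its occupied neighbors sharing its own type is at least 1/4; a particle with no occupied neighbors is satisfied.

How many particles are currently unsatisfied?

5

(0,0)P 2/2 satisfied
(0,1)P 2/3 satisfied
(0,2)Q 0/3 not
(0,3)P 0/2 not
(1,0)P 3/3 satisfied
(1,1)P 4/4 satisfied
(1,2)P 1/3 satisfied
(1,3)Q 0/3 not
(2,0)P 2/2 satisfied
(2,1)P 2/2 satisfied
(2,3)P 0/1 not
(3,2)Q 0/1 not
(4,0)Q 1/1 satisfied
(4,2)P 1/2 satisfied
(5,0)Q 1/1 satisfied
(5,2)P 2/2 satisfied
(5,3)P 1/1 satisfied
Unsatisfied: (0,2), (0,3), (1,3), (2,3), (3,2) — 5 in total.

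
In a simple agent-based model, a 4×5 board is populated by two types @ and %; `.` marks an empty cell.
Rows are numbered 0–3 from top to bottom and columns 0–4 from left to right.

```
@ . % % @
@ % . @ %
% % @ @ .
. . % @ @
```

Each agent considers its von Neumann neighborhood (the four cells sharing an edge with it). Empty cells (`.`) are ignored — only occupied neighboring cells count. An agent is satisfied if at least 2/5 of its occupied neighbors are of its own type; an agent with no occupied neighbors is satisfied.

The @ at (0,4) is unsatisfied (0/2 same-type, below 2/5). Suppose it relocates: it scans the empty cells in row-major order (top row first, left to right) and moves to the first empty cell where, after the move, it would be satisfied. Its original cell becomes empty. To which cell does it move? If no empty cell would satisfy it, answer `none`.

(1,2)

Vacating (0,4). Empty cells in order:
  (0,1): 1/3 same-type → still unsatisfied.
  (1,2): 2/4 same-type → satisfied — stop here.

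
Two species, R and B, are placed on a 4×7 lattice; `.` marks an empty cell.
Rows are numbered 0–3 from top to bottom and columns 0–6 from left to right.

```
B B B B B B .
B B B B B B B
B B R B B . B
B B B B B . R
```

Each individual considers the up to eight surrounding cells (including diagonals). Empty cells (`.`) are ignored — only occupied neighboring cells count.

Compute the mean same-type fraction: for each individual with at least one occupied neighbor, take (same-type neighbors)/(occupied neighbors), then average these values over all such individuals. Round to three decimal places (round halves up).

Row 0: (0,0)B 3/3 · (0,1)B 5/5 · (0,2)B 5/5 · (0,3)B 5/5 · (0,4)B 5/5 · (0,5)B 4/4
Row 1: (1,0)B 5/5 · (1,1)B 7/8 · (1,2)B 7/8 · (1,3)B 7/8 · (1,4)B 7/7 · (1,5)B 6/6 · (1,6)B 3/3
Row 2: (2,0)B 5/5 · (2,1)B 7/8 · (2,2)R 0/8 · (2,3)B 7/8 · (2,4)B 6/6 · (2,6)B 2/3
Row 3: (3,0)B 3/3 · (3,1)B 4/5 · (3,2)B 4/5 · (3,3)B 4/5 · (3,4)B 3/3 · (3,6)R 0/1
Sum over 25 individuals: 3/3 + 5/5 + 5/5 + 5/5 + 5/5 + 4/4 + 5/5 + 7/8 + 7/8 + 7/8 + 7/7 + 6/6 + 3/3 + 5/5 + 7/8 + 0/8 + 7/8 + 6/6 + 2/3 + 3/3 + 4/5 + 4/5 + 4/5 + 3/3 + 0/1 = 2573/120; mean = 2573/120 ÷ 25 = 2573/3000 = 0.857666… → 0.858.

0.858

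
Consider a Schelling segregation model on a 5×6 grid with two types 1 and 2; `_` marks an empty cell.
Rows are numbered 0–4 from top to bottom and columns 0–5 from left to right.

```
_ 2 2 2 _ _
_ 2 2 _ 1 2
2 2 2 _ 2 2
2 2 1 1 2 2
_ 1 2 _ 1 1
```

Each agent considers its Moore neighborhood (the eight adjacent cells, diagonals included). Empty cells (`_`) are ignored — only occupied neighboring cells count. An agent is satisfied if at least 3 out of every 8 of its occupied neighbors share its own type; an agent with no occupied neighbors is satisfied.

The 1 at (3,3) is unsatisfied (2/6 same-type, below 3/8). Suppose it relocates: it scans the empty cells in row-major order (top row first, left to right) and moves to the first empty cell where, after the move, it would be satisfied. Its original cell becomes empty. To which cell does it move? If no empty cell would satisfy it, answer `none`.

Vacating (3,3). Empty cells in order:
  (0,0): 0/2 same-type → still unsatisfied.
  (0,4): 1/3 same-type → still unsatisfied.
  (0,5): 1/2 same-type → satisfied — stop here.

(0,5)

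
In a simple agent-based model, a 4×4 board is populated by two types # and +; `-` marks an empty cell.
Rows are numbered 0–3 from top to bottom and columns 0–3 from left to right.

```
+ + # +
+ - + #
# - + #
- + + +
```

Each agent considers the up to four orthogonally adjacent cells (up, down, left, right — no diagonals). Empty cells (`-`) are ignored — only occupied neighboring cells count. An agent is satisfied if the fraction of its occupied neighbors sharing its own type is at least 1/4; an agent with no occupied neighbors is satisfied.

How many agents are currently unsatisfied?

3

(0,0)+ 2/2 satisfied
(0,1)+ 1/2 satisfied
(0,2)# 0/3 not
(0,3)+ 0/2 not
(1,0)+ 1/2 satisfied
(1,2)+ 1/3 satisfied
(1,3)# 1/3 satisfied
(2,0)# 0/1 not
(2,2)+ 2/3 satisfied
(2,3)# 1/3 satisfied
(3,1)+ 1/1 satisfied
(3,2)+ 3/3 satisfied
(3,3)+ 1/2 satisfied
Unsatisfied: (0,2), (0,3), (2,0) — 3 in total.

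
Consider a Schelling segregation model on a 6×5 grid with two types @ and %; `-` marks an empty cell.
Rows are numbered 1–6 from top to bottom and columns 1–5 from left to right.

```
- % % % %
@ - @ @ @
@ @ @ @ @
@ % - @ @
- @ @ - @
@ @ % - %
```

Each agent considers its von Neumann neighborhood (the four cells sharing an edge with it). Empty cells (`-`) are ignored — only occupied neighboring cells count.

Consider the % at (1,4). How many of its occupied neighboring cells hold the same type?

Occupied neighbors of (1,4): (2,4)=@, (1,3)=%, (1,5)=%.
Same type (%): 2 of 3.

2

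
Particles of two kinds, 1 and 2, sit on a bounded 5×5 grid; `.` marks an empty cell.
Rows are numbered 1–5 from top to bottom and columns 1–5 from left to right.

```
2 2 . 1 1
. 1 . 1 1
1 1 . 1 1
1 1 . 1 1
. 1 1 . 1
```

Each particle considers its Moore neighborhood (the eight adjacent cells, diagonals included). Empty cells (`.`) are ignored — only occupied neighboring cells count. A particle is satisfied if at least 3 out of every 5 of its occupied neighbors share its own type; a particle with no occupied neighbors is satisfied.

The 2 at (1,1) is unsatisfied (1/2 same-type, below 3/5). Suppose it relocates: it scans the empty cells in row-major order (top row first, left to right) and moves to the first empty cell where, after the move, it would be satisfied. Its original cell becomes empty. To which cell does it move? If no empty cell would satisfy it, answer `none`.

none

Vacating (1,1). Empty cells in order:
  (1,3): 1/4 same-type → still unsatisfied.
  (2,1): 1/4 same-type → still unsatisfied.
  (2,3): 1/6 same-type → still unsatisfied.
  (3,3): 0/6 same-type → still unsatisfied.
  (4,3): 0/6 same-type → still unsatisfied.
  (5,1): 0/3 same-type → still unsatisfied.
  (5,4): 0/4 same-type → still unsatisfied.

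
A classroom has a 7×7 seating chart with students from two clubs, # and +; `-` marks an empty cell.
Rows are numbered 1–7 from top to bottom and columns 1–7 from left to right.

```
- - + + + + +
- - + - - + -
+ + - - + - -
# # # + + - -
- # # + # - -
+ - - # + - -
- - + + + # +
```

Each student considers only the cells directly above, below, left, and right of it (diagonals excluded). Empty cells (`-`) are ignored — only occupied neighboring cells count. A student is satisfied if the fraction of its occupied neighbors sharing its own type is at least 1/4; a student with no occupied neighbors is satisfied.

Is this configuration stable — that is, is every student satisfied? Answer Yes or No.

No

(1,3)+ 2/2 ✓
(1,4)+ 2/2 ✓
(1,5)+ 2/2 ✓
(1,6)+ 3/3 ✓
(1,7)+ 1/1 ✓
(2,3)+ 1/1 ✓
(2,6)+ 1/1 ✓
(3,1)+ 1/2 ✓
(3,2)+ 1/2 ✓
(3,5)+ 1/1 ✓
(4,1)# 1/2 ✓
(4,2)# 3/4 ✓
(4,3)# 2/3 ✓
(4,4)+ 2/3 ✓
(4,5)+ 2/3 ✓
(5,2)# 2/2 ✓
(5,3)# 2/3 ✓
(5,4)+ 1/4 ✓
(5,5)# 0/3 ✗
(6,1)+ 0/0 ✓
(6,4)# 0/3 ✗
(6,5)+ 1/3 ✓
(7,3)+ 1/1 ✓
(7,4)+ 2/3 ✓
(7,5)+ 2/3 ✓
(7,6)# 0/2 ✗
(7,7)+ 0/1 ✗
For instance (5,5) has only 0/3 same-type neighbors, below 1/4.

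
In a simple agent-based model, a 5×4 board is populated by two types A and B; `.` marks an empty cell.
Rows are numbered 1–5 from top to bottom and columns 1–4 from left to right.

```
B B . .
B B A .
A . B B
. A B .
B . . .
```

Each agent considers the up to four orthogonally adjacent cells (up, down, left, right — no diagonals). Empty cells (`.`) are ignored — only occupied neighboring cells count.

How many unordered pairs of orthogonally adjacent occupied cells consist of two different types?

Scan each occupied cell's neighbors to the right and below so each pair is counted once.
From row 1: 0 unlike of 3 pairs (running 0/3).
From row 2: 3 unlike of 4 pairs (running 3/7).
From row 3: 0 unlike of 2 pairs (running 3/9).
From row 4: 1 unlike of 1 pairs (running 4/10).
Total adjacent occupied pairs: 10; unlike-type pairs: 4.

4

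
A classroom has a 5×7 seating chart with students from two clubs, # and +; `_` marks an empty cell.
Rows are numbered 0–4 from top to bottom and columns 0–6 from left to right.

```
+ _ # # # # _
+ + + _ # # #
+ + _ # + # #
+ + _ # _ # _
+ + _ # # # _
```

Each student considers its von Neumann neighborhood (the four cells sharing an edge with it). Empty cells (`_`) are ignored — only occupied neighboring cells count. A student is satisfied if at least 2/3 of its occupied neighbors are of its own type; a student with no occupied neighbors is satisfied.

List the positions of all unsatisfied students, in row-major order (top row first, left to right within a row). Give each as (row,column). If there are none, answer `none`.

(0,2), (1,2), (2,3), (2,4)

Row 0: (0,0)+ 1/1 satisfied · (0,2)# 1/2 not · (0,3)# 2/2 satisfied · (0,4)# 3/3 satisfied · (0,5)# 2/2 satisfied
Row 1: (1,0)+ 3/3 satisfied · (1,1)+ 3/3 satisfied · (1,2)+ 1/2 not · (1,4)# 2/3 satisfied · (1,5)# 4/4 satisfied · (1,6)# 2/2 satisfied
Row 2: (2,0)+ 3/3 satisfied · (2,1)+ 3/3 satisfied · (2,3)# 1/2 not · (2,4)+ 0/3 not · (2,5)# 3/4 satisfied · (2,6)# 2/2 satisfied
Row 3: (3,0)+ 3/3 satisfied · (3,1)+ 3/3 satisfied · (3,3)# 2/2 satisfied · (3,5)# 2/2 satisfied
Row 4: (4,0)+ 2/2 satisfied · (4,1)+ 2/2 satisfied · (4,3)# 2/2 satisfied · (4,4)# 2/2 satisfied · (4,5)# 2/2 satisfied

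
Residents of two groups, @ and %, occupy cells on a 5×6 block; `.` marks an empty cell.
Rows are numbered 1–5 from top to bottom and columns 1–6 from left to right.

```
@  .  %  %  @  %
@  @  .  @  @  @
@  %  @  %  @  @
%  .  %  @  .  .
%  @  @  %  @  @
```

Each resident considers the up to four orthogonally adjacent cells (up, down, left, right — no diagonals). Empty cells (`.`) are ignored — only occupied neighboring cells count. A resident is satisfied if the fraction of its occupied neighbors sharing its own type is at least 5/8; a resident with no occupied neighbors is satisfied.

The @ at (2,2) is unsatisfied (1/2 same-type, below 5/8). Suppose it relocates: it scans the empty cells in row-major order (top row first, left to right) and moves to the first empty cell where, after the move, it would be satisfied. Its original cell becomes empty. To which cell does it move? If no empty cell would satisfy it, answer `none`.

(2,3)

Vacating (2,2). Empty cells in order:
  (1,2): 1/2 same-type → still unsatisfied.
  (2,3): 2/3 same-type → satisfied — stop here.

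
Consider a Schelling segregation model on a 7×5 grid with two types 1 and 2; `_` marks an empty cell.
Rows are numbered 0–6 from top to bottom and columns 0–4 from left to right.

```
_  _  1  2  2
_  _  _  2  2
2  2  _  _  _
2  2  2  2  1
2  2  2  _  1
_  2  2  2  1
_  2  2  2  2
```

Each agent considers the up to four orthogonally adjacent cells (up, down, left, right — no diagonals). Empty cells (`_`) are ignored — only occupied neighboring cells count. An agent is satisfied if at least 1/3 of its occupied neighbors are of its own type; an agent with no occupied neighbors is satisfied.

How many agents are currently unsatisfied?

1

Row 0: (0,2)1 0/1 unhappy · (0,3)2 2/3 ok · (0,4)2 2/2 ok
Row 1: (1,3)2 2/2 ok · (1,4)2 2/2 ok
Row 2: (2,0)2 2/2 ok · (2,1)2 2/2 ok
Row 3: (3,0)2 3/3 ok · (3,1)2 4/4 ok · (3,2)2 3/3 ok · (3,3)2 1/2 ok · (3,4)1 1/2 ok
Row 4: (4,0)2 2/2 ok · (4,1)2 4/4 ok · (4,2)2 3/3 ok · (4,4)1 2/2 ok
Row 5: (5,1)2 3/3 ok · (5,2)2 4/4 ok · (5,3)2 2/3 ok · (5,4)1 1/3 ok
Row 6: (6,1)2 2/2 ok · (6,2)2 3/3 ok · (6,3)2 3/3 ok · (6,4)2 1/2 ok
Unsatisfied: (0,2) — 1 in total.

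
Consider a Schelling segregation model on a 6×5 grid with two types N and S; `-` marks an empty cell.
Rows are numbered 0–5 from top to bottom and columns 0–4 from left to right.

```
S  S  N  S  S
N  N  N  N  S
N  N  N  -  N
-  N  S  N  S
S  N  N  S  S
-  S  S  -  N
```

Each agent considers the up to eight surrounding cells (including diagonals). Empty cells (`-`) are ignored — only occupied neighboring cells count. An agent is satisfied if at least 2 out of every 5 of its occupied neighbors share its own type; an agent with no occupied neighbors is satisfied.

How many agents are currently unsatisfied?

Row 0: (0,0)S 1/3 not · (0,1)S 1/5 not · (0,2)N 3/5 satisfied · (0,3)S 2/5 satisfied · (0,4)S 2/3 satisfied
Row 1: (1,0)N 3/5 satisfied · (1,1)N 6/8 satisfied · (1,2)N 5/7 satisfied · (1,3)N 4/7 satisfied · (1,4)S 2/4 satisfied
Row 2: (2,0)N 4/4 satisfied · (2,1)N 6/7 satisfied · (2,2)N 6/7 satisfied · (2,4)N 2/4 satisfied
Row 3: (3,1)N 5/7 satisfied · (3,2)S 1/7 not · (3,3)N 3/7 satisfied · (3,4)S 2/4 satisfied
Row 4: (4,0)S 1/3 not · (4,1)N 2/6 not · (4,2)N 3/7 satisfied · (4,3)S 4/7 satisfied · (4,4)S 2/4 satisfied
Row 5: (5,1)S 2/4 satisfied · (5,2)S 2/4 satisfied · (5,4)N 0/2 not
Unsatisfied: (0,0), (0,1), (3,2), (4,0), (4,1), (5,4) — 6 in total.

6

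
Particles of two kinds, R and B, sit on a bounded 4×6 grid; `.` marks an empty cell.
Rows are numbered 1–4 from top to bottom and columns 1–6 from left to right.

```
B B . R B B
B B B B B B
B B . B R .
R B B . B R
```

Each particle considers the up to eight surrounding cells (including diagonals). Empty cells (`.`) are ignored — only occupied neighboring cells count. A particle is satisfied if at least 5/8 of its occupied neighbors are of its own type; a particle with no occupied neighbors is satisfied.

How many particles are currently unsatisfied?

(1,1)B 3/3 ok
(1,2)B 4/4 ok
(1,4)R 0/4 unhappy
(1,5)B 4/5 ok
(1,6)B 3/3 ok
(2,1)B 5/5 ok
(2,2)B 6/6 ok
(2,3)B 5/6 ok
(2,4)B 4/6 ok
(2,5)B 5/7 ok
(2,6)B 3/4 ok
(3,1)B 4/5 ok
(3,2)B 6/7 ok
(3,4)B 5/6 ok
(3,5)R 1/6 unhappy
(4,1)R 0/3 unhappy
(4,2)B 3/4 ok
(4,3)B 3/3 ok
(4,5)B 1/3 unhappy
(4,6)R 1/2 unhappy
Unsatisfied: (1,4), (3,5), (4,1), (4,5), (4,6) — 5 in total.

5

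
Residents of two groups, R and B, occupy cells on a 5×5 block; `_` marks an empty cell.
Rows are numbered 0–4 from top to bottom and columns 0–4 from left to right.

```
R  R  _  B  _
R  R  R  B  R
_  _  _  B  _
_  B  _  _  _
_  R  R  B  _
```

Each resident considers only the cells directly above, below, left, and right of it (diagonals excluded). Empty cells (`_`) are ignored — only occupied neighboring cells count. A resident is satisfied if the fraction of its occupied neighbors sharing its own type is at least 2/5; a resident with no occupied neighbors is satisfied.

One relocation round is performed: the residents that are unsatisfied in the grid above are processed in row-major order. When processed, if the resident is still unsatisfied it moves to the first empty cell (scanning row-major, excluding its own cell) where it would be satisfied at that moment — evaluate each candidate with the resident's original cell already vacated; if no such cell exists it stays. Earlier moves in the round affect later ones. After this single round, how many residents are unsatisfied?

Initially unsatisfied (in order): (1,4), (3,1), (4,3).
  (1,4) → (0,2).
  (3,1) → (0,4).
  (4,3) → (1,4).
Resulting grid:
R R R B B
R R R B B
_ _ _ B _
_ _ _ _ _
_ R R _ _
All satisfied now.

0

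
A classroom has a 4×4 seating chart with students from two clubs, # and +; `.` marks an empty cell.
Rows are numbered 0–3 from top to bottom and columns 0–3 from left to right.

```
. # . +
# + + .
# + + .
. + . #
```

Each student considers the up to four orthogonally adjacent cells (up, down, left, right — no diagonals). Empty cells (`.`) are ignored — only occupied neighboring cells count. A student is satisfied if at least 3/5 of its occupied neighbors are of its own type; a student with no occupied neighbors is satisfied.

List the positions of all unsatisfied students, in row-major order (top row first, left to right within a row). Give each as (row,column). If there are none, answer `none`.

(0,1), (1,0), (1,1), (2,0)

(0,1)# 0/1 ✗
(0,3)+ 0/0 ✓
(1,0)# 1/2 ✗
(1,1)+ 2/4 ✗
(1,2)+ 2/2 ✓
(2,0)# 1/2 ✗
(2,1)+ 3/4 ✓
(2,2)+ 2/2 ✓
(3,1)+ 1/1 ✓
(3,3)# 0/0 ✓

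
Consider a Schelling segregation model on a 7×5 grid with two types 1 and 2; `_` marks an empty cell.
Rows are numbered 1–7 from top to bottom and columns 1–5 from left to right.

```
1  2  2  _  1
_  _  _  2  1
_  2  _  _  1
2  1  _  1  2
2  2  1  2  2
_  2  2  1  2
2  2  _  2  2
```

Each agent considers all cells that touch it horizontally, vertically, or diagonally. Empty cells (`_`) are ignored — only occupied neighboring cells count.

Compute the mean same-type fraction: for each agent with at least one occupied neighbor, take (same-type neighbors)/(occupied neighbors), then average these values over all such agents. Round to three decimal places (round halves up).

Row 1: (1,1)1 0/1 · (1,2)2 1/2 · (1,3)2 2/2 · (1,5)1 1/2
Row 2: (2,4)2 1/4 · (2,5)1 2/3
Row 3: (3,2)2 1/2 · (3,5)1 2/4
Row 4: (4,1)2 3/4 · (4,2)1 1/5 · (4,4)1 2/5 · (4,5)2 2/4
Row 5: (5,1)2 3/4 · (5,2)2 4/6 · (5,3)1 3/7 · (5,4)2 4/7 · (5,5)2 3/5
Row 6: (6,2)2 5/6 · (6,3)2 5/7 · (6,4)1 1/7 · (6,5)2 4/5
Row 7: (7,1)2 2/2 · (7,2)2 3/3 · (7,4)2 3/4 · (7,5)2 2/3
Sum over 25 agents: 0/1 + 1/2 + 2/2 + 1/2 + 1/4 + 2/3 + 1/2 + 2/4 + 3/4 + 1/5 + 2/5 + 2/4 + 3/4 + 4/6 + 3/7 + 4/7 + 3/5 + 5/6 + 5/7 + 1/7 + 4/5 + 2/2 + 3/3 + 3/4 + 2/3 = 617/42; mean = 617/42 ÷ 25 = 617/1050 = 0.587619… → 0.588.

0.588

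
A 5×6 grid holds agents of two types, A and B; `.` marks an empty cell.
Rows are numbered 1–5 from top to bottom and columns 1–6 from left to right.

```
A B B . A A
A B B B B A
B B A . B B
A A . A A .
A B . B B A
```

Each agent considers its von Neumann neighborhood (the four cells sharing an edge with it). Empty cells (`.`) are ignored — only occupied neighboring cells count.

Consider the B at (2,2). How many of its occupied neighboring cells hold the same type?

Occupied neighbors of (2,2): (1,2)=B, (3,2)=B, (2,1)=A, (2,3)=B.
Same type (B): 3 of 4.

3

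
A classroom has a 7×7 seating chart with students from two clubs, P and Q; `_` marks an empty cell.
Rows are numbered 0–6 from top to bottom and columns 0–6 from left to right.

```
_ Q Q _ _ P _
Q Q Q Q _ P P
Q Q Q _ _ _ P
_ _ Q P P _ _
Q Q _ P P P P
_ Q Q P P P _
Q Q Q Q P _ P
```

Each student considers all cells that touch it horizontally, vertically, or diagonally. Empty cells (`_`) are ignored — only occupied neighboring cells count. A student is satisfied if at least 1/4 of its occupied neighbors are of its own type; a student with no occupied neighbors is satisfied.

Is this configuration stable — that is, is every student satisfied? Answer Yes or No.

Row 0: (0,1)Q 4/4 ok · (0,2)Q 4/4 ok · (0,5)P 2/2 ok
Row 1: (1,0)Q 4/4 ok · (1,1)Q 7/7 ok · (1,2)Q 6/6 ok · (1,3)Q 3/3 ok · (1,5)P 3/3 ok · (1,6)P 3/3 ok
Row 2: (2,0)Q 3/3 ok · (2,1)Q 6/6 ok · (2,2)Q 5/6 ok · (2,6)P 2/2 ok
Row 3: (3,2)Q 3/5 ok · (3,3)P 3/5 ok · (3,4)P 4/4 ok
Row 4: (4,0)Q 2/2 ok · (4,1)Q 4/4 ok · (4,3)P 5/7 ok · (4,4)P 7/7 ok · (4,5)P 5/5 ok · (4,6)P 2/2 ok
Row 5: (5,1)Q 6/6 ok · (5,2)Q 5/7 ok · (5,3)P 4/7 ok · (5,4)P 6/7 ok · (5,5)P 6/6 ok
Row 6: (6,0)Q 2/2 ok · (6,1)Q 4/4 ok · (6,2)Q 4/5 ok · (6,3)Q 2/5 ok · (6,4)P 3/4 ok · (6,6)P 1/1 ok
All meet the threshold, so the configuration is stable.

Yes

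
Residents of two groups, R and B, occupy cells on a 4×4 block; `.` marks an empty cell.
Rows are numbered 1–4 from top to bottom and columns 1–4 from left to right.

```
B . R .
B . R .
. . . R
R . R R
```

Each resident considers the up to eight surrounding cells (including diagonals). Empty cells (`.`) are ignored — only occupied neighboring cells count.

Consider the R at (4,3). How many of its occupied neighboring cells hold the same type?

2

Occupied neighbors of (4,3): (3,4)=R, (4,4)=R.
Same type (R): 2 of 2.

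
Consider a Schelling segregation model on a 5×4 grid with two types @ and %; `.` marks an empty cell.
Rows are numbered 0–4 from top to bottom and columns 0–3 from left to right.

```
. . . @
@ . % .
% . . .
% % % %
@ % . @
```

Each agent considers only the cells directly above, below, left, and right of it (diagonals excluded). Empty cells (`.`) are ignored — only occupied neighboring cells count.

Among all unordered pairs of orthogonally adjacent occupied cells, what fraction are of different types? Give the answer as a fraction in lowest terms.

4/9

Scan each occupied cell's neighbors to the right and below so each pair is counted once.
Row 1: @(1,0)–%(2,0)≠  → 1/1 unlike.
Row 2: %(2,0)–%(3,0)=  → 0/1 unlike.
Row 3: %(3,0)–%(3,1)= %(3,0)–@(4,0)≠ %(3,1)–%(3,2)= %(3,1)–%(4,1)= %(3,2)–%(3,3)= %(3,3)–@(4,3)≠  → 2/6 unlike.
Row 4: @(4,0)–%(4,1)≠  → 1/1 unlike.
Total adjacent occupied pairs: 9; unlike-type pairs: 4.
4/9 is already in lowest terms.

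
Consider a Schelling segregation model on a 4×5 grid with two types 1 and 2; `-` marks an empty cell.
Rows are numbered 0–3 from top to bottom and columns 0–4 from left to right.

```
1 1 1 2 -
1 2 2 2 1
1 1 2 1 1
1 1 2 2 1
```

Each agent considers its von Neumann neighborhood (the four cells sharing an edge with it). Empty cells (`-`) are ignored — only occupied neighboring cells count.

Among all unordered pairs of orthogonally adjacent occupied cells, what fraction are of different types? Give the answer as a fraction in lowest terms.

12/29

Scan each occupied cell's neighbors to the right and below so each pair is counted once.
From row 0: 3 unlike of 7 pairs (running 3/7).
From row 1: 4 unlike of 9 pairs (running 7/16).
From row 2: 3 unlike of 9 pairs (running 10/25).
From row 3: 2 unlike of 4 pairs (running 12/29).
Total adjacent occupied pairs: 29; unlike-type pairs: 12.
12/29 is already in lowest terms.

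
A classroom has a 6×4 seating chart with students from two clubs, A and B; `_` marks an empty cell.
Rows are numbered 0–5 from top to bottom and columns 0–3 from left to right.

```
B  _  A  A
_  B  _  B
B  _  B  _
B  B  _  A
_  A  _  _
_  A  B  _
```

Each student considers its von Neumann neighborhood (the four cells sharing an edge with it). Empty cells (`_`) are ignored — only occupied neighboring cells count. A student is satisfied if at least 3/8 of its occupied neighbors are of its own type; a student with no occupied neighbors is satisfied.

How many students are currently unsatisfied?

(0,0)B 0/0 ✓
(0,2)A 1/1 ✓
(0,3)A 1/2 ✓
(1,1)B 0/0 ✓
(1,3)B 0/1 ✗
(2,0)B 1/1 ✓
(2,2)B 0/0 ✓
(3,0)B 2/2 ✓
(3,1)B 1/2 ✓
(3,3)A 0/0 ✓
(4,1)A 1/2 ✓
(5,1)A 1/2 ✓
(5,2)B 0/1 ✗
Unsatisfied: (1,3), (5,2) — 2 in total.

2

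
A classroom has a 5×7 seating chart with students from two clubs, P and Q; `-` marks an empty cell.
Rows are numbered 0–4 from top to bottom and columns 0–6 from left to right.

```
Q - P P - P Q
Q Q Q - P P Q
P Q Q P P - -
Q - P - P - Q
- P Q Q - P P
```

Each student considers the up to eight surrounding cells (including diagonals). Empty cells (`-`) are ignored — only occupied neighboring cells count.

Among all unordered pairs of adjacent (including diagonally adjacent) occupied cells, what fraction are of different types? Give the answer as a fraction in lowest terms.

11/25

Scan each occupied cell's neighbors to the right and below (and the two forward diagonals) so each pair is counted once.
From row 0: 6 unlike of 13 pairs (running 6/13).
From row 1: 4 unlike of 15 pairs (running 10/28).
From row 2: 5 unlike of 11 pairs (running 15/39).
From row 3: 6 unlike of 8 pairs (running 21/47).
From row 4: 1 unlike of 3 pairs (running 22/50).
Total adjacent occupied pairs: 50; unlike-type pairs: 22.
22/50 reduces to 11/25.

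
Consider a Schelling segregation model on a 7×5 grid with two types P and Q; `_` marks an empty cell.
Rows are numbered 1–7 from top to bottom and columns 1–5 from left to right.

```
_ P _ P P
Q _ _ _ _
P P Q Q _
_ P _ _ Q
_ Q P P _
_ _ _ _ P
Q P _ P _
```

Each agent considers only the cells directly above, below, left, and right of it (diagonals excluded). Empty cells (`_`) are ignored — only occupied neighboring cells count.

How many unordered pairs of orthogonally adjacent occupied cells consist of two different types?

Scan each occupied cell's neighbors to the right and below so each pair is counted once.
From row 1: 0 unlike of 1 pairs (running 0/1).
From row 2: 1 unlike of 1 pairs (running 1/2).
From row 3: 1 unlike of 4 pairs (running 2/6).
From row 4: 1 unlike of 1 pairs (running 3/7).
From row 5: 1 unlike of 2 pairs (running 4/9).
From row 7: 1 unlike of 1 pairs (running 5/10).
Total adjacent occupied pairs: 10; unlike-type pairs: 5.

5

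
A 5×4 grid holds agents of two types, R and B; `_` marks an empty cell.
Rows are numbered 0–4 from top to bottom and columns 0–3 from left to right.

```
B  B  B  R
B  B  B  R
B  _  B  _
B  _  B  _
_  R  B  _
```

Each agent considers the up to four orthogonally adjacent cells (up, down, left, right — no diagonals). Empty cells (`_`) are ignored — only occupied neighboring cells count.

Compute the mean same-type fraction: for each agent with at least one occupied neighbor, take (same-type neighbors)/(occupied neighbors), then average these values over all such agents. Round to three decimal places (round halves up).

0.780

(0,0)B 2/2
(0,1)B 3/3
(0,2)B 2/3
(0,3)R 1/2
(1,0)B 3/3
(1,1)B 3/3
(1,2)B 3/4
(1,3)R 1/2
(2,0)B 2/2
(2,2)B 2/2
(3,0)B 1/1
(3,2)B 2/2
(4,1)R 0/1
(4,2)B 1/2
Sum over 14 agents: 2/2 + 3/3 + 2/3 + 1/2 + 3/3 + 3/3 + 3/4 + 1/2 + 2/2 + 2/2 + 1/1 + 2/2 + 0/1 + 1/2 = 131/12; mean = 131/12 ÷ 14 = 131/168 = 0.779761… → 0.780.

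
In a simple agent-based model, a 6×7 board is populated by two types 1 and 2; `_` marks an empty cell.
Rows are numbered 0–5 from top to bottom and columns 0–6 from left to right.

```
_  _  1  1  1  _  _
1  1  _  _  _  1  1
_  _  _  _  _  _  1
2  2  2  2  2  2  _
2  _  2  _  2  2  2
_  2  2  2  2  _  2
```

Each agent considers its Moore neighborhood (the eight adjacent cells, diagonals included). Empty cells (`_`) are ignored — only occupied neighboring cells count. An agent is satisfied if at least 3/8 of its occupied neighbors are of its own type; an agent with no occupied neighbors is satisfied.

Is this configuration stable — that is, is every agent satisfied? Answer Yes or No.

Row 0: (0,2)1 2/2 ok · (0,3)1 2/2 ok · (0,4)1 2/2 ok
Row 1: (1,0)1 1/1 ok · (1,1)1 2/2 ok · (1,5)1 3/3 ok · (1,6)1 2/2 ok
Row 2: (2,6)1 2/3 ok
Row 3: (3,0)2 2/2 ok · (3,1)2 4/4 ok · (3,2)2 3/3 ok · (3,3)2 4/4 ok · (3,4)2 4/4 ok · (3,5)2 4/5 ok
Row 4: (4,0)2 3/3 ok · (4,2)2 6/6 ok · (4,4)2 6/6 ok · (4,5)2 6/6 ok · (4,6)2 3/3 ok
Row 5: (5,1)2 3/3 ok · (5,2)2 3/3 ok · (5,3)2 4/4 ok · (5,4)2 3/3 ok · (5,6)2 2/2 ok
All meet the threshold, so the configuration is stable.

Yes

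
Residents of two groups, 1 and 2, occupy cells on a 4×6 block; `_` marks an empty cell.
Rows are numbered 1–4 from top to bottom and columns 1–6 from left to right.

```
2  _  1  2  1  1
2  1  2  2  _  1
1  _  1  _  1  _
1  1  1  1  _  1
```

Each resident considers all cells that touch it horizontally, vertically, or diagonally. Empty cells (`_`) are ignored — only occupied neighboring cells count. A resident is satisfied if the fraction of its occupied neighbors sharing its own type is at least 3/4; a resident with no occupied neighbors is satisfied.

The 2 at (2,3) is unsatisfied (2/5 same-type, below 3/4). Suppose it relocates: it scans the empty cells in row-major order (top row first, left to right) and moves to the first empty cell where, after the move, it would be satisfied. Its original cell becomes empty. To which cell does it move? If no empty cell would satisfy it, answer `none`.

none

Vacating (2,3). Empty cells in order:
  (1,2): 2/4 same-type → still unsatisfied.
  (2,5): 2/6 same-type → still unsatisfied.
  (3,2): 1/7 same-type → still unsatisfied.
  (3,4): 1/5 same-type → still unsatisfied.
  (3,6): 0/3 same-type → still unsatisfied.
  (4,5): 0/3 same-type → still unsatisfied.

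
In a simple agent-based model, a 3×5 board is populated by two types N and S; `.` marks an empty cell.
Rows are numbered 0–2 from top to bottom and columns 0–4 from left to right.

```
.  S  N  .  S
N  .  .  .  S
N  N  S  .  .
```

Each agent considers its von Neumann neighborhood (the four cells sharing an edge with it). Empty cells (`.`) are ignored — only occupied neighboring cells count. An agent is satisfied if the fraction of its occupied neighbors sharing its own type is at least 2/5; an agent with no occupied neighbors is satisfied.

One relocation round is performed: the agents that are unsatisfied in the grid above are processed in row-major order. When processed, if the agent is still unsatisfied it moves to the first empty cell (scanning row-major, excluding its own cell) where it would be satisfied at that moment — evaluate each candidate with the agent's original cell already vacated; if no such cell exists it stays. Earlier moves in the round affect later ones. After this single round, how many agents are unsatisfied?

Initially unsatisfied (in order): (0,1), (0,2), (2,2).
  (0,1) → (0,3).
  (0,2) → (0,0).
  (2,2) → (0,2).
Resulting grid:
N . S S S
N . . . S
N N . . .
All satisfied now.

0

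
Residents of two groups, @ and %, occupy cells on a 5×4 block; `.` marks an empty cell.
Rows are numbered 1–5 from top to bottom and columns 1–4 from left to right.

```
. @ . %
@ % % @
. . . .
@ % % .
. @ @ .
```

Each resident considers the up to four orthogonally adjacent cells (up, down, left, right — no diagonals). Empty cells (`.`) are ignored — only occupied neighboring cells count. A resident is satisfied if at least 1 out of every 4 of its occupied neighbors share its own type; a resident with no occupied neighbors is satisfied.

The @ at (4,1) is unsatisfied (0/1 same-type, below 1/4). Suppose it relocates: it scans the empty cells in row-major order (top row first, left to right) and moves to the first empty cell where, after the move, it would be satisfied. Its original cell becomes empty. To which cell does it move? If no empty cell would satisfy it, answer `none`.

Vacating (4,1). Empty cells in order:
  (1,1): 2/2 same-type → satisfied — stop here.

(1,1)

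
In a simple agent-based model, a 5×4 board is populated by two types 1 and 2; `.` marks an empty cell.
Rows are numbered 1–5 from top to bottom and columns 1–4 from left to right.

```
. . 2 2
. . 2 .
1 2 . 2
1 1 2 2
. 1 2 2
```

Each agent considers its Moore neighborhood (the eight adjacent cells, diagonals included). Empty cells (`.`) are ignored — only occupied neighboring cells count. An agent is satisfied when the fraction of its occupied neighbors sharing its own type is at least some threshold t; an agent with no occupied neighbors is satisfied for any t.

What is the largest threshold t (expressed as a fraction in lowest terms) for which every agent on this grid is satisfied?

(1,3)2 2/2
(1,4)2 2/2
(2,3)2 4/4
(3,1)1 2/3
(3,2)2 2/5
(3,4)2 3/3
(4,1)1 3/4
(4,2)1 3/6
(4,3)2 5/7
(4,4)2 4/4
(5,2)1 2/4
(5,3)2 3/5
(5,4)2 3/3
The smallest same-type fraction is 2/5 at (3,2), which reduces to 2/5. Any threshold above that leaves this agent unsatisfied.

2/5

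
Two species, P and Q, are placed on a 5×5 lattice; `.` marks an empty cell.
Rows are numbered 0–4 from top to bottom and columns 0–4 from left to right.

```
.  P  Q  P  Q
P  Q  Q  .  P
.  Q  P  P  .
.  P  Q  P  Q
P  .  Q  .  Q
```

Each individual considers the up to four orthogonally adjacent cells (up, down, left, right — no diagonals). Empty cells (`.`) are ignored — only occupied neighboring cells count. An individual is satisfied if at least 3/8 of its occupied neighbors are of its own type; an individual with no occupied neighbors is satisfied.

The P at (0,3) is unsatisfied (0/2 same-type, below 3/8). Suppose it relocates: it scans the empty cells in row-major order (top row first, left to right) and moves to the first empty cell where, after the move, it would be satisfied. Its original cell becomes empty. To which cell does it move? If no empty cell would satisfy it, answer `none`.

(0,0)

Vacating (0,3). Empty cells in order:
  (0,0): 2/2 same-type → satisfied — stop here.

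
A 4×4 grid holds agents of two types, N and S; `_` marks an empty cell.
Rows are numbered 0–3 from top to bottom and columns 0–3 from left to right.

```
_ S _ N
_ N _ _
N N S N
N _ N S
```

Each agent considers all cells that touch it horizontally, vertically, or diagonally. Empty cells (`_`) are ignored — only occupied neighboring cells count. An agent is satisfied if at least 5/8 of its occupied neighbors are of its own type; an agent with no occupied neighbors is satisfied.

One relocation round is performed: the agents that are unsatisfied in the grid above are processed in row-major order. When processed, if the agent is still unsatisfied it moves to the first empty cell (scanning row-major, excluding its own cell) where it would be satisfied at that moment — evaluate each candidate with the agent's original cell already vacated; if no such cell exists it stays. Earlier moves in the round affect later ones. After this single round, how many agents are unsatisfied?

4

Initially unsatisfied (in order): (0,1), (1,1), (2,2), (2,3), (3,2), (3,3).
  (0,1): no empty cell satisfies it; stays.
  (1,1) → (1,0).
  (2,2): no empty cell satisfies it; stays.
  (2,3) → (3,1).
  (3,2): no empty cell satisfies it; stays.
  (3,3): no empty cell satisfies it; stays.
Resulting grid:
_ S _ N
N _ _ _
N N S _
N N N S
Unsatisfied now: (0,1), (2,2), (3,2), (3,3).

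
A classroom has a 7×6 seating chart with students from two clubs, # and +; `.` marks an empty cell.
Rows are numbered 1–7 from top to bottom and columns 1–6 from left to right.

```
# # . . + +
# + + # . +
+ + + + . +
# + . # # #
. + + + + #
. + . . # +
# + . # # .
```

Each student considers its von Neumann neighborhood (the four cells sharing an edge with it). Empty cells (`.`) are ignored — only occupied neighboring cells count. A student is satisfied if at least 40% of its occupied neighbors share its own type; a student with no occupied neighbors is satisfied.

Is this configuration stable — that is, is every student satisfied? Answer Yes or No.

No

Row 1: (1,1)# 2/2 ✓ · (1,2)# 1/2 ✓ · (1,5)+ 1/1 ✓ · (1,6)+ 2/2 ✓
Row 2: (2,1)# 1/3 ✗ · (2,2)+ 2/4 ✓ · (2,3)+ 2/3 ✓ · (2,4)# 0/2 ✗ · (2,6)+ 2/2 ✓
Row 3: (3,1)+ 1/3 ✗ · (3,2)+ 4/4 ✓ · (3,3)+ 3/3 ✓ · (3,4)+ 1/3 ✗ · (3,6)+ 1/2 ✓
Row 4: (4,1)# 0/2 ✗ · (4,2)+ 2/3 ✓ · (4,4)# 1/3 ✗ · (4,5)# 2/3 ✓ · (4,6)# 2/3 ✓
Row 5: (5,2)+ 3/3 ✓ · (5,3)+ 2/2 ✓ · (5,4)+ 2/3 ✓ · (5,5)+ 1/4 ✗ · (5,6)# 1/3 ✗
Row 6: (6,2)+ 2/2 ✓ · (6,5)# 1/3 ✗ · (6,6)+ 0/2 ✗
Row 7: (7,1)# 0/1 ✗ · (7,2)+ 1/2 ✓ · (7,4)# 1/1 ✓ · (7,5)# 2/2 ✓
For instance (2,1) has only 1/3 same-type neighbors, below 2/5.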